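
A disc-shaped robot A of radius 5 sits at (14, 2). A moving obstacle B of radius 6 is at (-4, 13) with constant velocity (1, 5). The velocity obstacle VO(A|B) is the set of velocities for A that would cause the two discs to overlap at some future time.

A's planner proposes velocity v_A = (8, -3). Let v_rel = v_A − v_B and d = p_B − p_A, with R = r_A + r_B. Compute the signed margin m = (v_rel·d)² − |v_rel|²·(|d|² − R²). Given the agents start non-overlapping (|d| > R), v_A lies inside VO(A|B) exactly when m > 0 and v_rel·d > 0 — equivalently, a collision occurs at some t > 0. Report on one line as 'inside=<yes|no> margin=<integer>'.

d = (-18, 11),  |d|² = 445;  R = 5+6 = 11,  c = 445−11² = 324
v_rel = (7, -8),  |v_rel|² = 113;  v_rel·d = (7)·(-18) + (-8)·(11) = -214
113·t² + 428·t + 324 = 0  ⇒  m = (-214)² − 113·324 = 9184
m = 9184 > 0,  v_rel·d = -214 < 0  ⇒  outside

inside=no margin=9184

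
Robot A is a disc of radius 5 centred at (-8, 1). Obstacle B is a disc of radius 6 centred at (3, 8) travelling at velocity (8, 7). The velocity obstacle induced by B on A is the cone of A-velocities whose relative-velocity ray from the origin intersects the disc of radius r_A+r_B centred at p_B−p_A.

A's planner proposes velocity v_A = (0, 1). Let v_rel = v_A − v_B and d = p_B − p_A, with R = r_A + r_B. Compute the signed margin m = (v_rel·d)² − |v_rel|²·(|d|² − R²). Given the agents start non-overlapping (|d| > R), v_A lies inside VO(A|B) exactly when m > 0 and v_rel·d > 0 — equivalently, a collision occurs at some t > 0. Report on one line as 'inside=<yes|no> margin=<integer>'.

d = (11, 7),  |d|² = 170;  R = 5+6 = 11,  c = 170−11² = 49
v_rel = (-8, -6),  |v_rel|² = 100;  v_rel·d = (-8)·(11) + (-6)·(7) = -130
100·t² + 260·t + 49 = 0  ⇒  m = (-130)² − 100·49 = 12000
m = 12000 > 0,  v_rel·d = -130 < 0  ⇒  outside

inside=no margin=12000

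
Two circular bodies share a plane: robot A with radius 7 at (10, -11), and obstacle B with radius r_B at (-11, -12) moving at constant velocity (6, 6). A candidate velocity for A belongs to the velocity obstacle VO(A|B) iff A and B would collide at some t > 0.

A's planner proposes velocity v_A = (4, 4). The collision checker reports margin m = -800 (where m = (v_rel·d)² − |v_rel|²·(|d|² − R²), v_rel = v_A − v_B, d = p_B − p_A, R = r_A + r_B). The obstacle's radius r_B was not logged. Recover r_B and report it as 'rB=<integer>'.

m = -800
d = (-21, -1);  v_rel = (-2, -2),  |v_rel|² = 8
v_rel×d = (-2)·(-1) − (-2)·(-21) = -40
since m = R²·8 − (-40)²:  R² = (1600 + -800) / 8 = 100
R = √100 = 10  ⇒  r_B = 10 − 7 = 3

rB=3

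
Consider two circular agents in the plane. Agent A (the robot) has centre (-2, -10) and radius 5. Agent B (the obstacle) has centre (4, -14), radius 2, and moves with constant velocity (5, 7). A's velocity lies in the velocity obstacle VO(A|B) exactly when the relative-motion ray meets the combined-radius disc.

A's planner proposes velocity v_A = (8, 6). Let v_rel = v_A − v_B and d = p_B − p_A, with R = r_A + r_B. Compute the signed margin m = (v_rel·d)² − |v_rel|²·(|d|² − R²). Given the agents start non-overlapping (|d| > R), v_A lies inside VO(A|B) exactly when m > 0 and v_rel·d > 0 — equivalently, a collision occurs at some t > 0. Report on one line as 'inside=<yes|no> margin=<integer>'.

d = (6, -4),  |d|² = 52;  R = 5+2 = 7,  c = 52−7² = 3
v_rel = (3, -1),  |v_rel|² = 10;  v_rel·d = (3)·(6) + (-1)·(-4) = 22
10·t² − 44·t + 3 = 0  ⇒  m = 22² − 10·3 = 454
m = 454 > 0,  v_rel·d = 22 > 0  ⇒  inside

inside=yes margin=454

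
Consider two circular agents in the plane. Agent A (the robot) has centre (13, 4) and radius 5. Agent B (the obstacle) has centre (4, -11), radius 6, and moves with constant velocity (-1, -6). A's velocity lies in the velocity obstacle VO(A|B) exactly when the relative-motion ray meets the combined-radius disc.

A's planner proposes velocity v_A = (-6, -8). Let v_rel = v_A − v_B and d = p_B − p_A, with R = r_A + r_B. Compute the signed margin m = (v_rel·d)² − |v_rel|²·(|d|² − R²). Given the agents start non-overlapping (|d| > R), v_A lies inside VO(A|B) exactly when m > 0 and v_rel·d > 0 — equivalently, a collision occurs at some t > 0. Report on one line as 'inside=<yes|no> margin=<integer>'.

d = (-9, -15),  |d|² = 306;  R = 5+6 = 11,  c = 306−11² = 185
v_rel = (-5, -2),  |v_rel|² = 29;  v_rel·d = (-5)·(-9) + (-2)·(-15) = 75
29·t² − 150·t + 185 = 0  ⇒  m = 75² − 29·185 = 260
m = 260 > 0,  v_rel·d = 75 > 0  ⇒  inside

inside=yes margin=260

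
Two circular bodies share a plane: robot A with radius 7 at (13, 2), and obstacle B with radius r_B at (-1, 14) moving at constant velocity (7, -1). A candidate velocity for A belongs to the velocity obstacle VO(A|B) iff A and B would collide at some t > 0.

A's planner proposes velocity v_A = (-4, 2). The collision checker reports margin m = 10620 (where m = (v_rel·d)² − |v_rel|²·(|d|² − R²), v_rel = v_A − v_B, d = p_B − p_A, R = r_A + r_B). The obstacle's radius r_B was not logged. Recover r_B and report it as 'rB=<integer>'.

m = 10620
d = (-14, 12);  v_rel = (-11, 3),  |v_rel|² = 130
v_rel×d = (-11)·(12) − (3)·(-14) = -90
since m = R²·130 − (-90)²:  R² = (8100 + 10620) / 130 = 144
R = √144 = 12  ⇒  r_B = 12 − 7 = 5

rB=5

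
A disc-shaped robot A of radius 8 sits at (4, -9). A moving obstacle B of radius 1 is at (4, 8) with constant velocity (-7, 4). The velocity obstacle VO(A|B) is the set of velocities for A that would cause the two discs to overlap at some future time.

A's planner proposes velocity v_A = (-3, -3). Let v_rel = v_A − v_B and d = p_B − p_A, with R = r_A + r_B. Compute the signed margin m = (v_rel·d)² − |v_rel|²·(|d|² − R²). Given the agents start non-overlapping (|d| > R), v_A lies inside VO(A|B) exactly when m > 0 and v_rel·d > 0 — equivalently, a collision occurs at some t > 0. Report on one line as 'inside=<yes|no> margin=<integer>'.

d = (0, 17),  |d|² = 289;  R = 8+1 = 9,  c = 289−9² = 208
v_rel = (4, -7),  |v_rel|² = 65;  v_rel·d = (4)·(0) + (-7)·(17) = -119
65·t² + 238·t + 208 = 0  ⇒  m = (-119)² − 65·208 = 641
m = 641 > 0,  v_rel·d = -119 < 0  ⇒  outside

inside=no margin=641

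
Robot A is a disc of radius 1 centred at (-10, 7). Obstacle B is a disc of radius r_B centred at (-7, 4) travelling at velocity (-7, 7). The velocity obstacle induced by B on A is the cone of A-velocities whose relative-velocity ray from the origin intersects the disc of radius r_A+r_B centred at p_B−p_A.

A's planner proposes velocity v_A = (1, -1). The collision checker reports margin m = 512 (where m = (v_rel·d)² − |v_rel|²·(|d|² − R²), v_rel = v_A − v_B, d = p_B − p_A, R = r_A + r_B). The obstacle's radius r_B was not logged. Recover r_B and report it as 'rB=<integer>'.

m = 512
d = (3, -3);  v_rel = (8, -8),  |v_rel|² = 128
v_rel×d = (8)·(-3) − (-8)·(3) = 0
since m = R²·128 − 0²:  R² = (0 + 512) / 128 = 4
R = √4 = 2  ⇒  r_B = 2 − 1 = 1

rB=1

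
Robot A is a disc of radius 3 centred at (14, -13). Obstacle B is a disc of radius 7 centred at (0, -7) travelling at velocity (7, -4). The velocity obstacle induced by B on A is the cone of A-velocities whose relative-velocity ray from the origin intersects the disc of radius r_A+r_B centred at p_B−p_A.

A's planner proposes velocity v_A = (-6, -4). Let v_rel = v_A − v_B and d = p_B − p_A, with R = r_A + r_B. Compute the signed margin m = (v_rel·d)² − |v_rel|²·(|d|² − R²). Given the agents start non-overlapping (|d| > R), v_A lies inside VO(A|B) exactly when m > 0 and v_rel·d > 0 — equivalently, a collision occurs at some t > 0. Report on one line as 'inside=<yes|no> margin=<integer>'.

d = (-14, 6),  |d|² = 232;  R = 3+7 = 10,  c = 232−10² = 132
v_rel = (-13, 0),  |v_rel|² = 169;  v_rel·d = (-13)·(-14) + (0)·(6) = 182
169·t² − 364·t + 132 = 0  ⇒  m = 182² − 169·132 = 10816
m = 10816 > 0,  v_rel·d = 182 > 0  ⇒  inside

inside=yes margin=10816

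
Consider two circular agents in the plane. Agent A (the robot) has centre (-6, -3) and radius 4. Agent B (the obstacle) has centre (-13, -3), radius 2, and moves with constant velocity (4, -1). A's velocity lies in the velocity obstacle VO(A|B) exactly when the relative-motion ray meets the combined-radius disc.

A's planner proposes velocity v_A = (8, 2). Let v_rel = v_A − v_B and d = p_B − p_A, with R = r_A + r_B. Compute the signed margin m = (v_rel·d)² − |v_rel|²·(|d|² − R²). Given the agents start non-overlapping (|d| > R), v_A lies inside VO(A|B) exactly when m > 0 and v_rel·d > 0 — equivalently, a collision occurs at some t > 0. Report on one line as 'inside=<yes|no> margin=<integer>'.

d = (-7, 0),  |d|² = 49;  R = 4+2 = 6,  c = 49−6² = 13
v_rel = (4, 3),  |v_rel|² = 25;  v_rel·d = (4)·(-7) + (3)·(0) = -28
25·t² + 56·t + 13 = 0  ⇒  m = (-28)² − 25·13 = 459
m = 459 > 0,  v_rel·d = -28 < 0  ⇒  outside

inside=no margin=459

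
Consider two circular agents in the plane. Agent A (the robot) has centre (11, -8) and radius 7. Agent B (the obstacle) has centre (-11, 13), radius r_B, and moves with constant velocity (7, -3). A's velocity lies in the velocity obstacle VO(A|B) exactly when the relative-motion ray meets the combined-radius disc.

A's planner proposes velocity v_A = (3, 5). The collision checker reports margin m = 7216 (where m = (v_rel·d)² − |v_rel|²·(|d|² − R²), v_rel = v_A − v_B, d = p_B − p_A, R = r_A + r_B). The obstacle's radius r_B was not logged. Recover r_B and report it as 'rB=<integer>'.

m = 7216
d = (-22, 21);  v_rel = (-4, 8),  |v_rel|² = 80
v_rel×d = (-4)·(21) − (8)·(-22) = 92
since m = R²·80 − 92²:  R² = (8464 + 7216) / 80 = 196
R = √196 = 14  ⇒  r_B = 14 − 7 = 7

rB=7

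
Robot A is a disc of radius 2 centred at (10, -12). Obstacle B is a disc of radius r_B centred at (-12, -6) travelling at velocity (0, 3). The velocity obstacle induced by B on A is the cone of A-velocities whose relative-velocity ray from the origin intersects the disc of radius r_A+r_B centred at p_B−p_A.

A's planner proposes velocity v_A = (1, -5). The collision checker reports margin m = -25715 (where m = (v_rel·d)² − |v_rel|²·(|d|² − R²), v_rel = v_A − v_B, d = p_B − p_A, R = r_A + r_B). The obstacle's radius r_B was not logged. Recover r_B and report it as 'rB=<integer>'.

m = -25715
d = (-22, 6);  v_rel = (1, -8),  |v_rel|² = 65
v_rel×d = (1)·(6) − (-8)·(-22) = -170
since m = R²·65 − (-170)²:  R² = (28900 + -25715) / 65 = 49
R = √49 = 7  ⇒  r_B = 7 − 2 = 5

rB=5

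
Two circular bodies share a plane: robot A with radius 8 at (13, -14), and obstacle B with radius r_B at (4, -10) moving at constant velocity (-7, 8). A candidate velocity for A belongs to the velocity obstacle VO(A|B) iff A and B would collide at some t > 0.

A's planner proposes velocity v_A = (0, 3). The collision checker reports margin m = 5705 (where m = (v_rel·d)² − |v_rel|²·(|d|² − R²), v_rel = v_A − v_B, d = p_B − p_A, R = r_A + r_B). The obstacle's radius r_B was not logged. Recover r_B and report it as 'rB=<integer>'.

m = 5705
d = (-9, 4);  v_rel = (7, -5),  |v_rel|² = 74
v_rel×d = (7)·(4) − (-5)·(-9) = -17
since m = R²·74 − (-17)²:  R² = (289 + 5705) / 74 = 81
R = √81 = 9  ⇒  r_B = 9 − 8 = 1

rB=1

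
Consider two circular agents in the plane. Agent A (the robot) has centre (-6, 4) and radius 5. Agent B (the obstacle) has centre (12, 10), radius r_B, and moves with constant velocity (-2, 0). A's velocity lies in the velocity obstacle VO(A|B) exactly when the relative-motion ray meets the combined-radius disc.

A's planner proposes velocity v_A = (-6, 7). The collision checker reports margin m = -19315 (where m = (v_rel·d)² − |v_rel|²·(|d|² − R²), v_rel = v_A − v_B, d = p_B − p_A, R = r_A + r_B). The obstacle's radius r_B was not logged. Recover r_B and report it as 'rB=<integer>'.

m = -19315
d = (18, 6);  v_rel = (-4, 7),  |v_rel|² = 65
v_rel×d = (-4)·(6) − (7)·(18) = -150
since m = R²·65 − (-150)²:  R² = (22500 + -19315) / 65 = 49
R = √49 = 7  ⇒  r_B = 7 − 5 = 2

rB=2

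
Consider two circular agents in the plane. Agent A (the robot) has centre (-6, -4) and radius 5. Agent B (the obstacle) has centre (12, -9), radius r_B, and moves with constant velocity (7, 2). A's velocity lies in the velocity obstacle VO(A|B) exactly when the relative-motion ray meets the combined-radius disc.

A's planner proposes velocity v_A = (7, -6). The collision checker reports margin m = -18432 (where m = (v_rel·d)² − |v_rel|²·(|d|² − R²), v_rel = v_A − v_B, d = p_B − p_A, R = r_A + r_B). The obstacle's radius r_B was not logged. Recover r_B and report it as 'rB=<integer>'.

m = -18432
d = (18, -5);  v_rel = (0, -8),  |v_rel|² = 64
v_rel×d = (0)·(-5) − (-8)·(18) = 144
since m = R²·64 − 144²:  R² = (20736 + -18432) / 64 = 36
R = √36 = 6  ⇒  r_B = 6 − 5 = 1

rB=1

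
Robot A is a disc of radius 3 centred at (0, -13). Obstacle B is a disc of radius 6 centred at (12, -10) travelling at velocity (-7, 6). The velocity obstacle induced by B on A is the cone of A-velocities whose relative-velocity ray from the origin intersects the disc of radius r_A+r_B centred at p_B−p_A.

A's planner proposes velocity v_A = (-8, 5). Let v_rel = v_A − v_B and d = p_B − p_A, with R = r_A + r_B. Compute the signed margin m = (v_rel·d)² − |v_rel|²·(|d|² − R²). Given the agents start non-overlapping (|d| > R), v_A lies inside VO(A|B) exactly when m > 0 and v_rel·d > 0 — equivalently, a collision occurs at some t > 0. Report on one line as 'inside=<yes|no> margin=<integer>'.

d = (12, 3),  |d|² = 153;  R = 3+6 = 9,  c = 153−9² = 72
v_rel = (-1, -1),  |v_rel|² = 2;  v_rel·d = (-1)·(12) + (-1)·(3) = -15
2·t² + 30·t + 72 = 0  ⇒  m = (-15)² − 2·72 = 81
m = 81 > 0,  v_rel·d = -15 < 0  ⇒  outside

inside=no margin=81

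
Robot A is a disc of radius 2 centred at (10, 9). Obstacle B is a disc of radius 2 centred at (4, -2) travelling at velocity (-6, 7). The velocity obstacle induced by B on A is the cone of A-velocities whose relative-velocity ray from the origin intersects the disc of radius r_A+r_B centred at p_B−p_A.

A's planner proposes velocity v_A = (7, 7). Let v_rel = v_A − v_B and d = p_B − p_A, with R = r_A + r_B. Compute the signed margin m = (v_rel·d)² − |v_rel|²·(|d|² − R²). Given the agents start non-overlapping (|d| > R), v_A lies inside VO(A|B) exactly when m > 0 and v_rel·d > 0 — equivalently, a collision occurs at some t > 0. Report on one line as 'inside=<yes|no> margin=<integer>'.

d = (-6, -11),  |d|² = 157;  R = 2+2 = 4,  c = 157−4² = 141
v_rel = (13, 0),  |v_rel|² = 169;  v_rel·d = (13)·(-6) + (0)·(-11) = -78
169·t² + 156·t + 141 = 0  ⇒  m = (-78)² − 169·141 = -17745
m = -17745 < 0,  v_rel·d = -78 < 0  ⇒  outside

inside=no margin=-17745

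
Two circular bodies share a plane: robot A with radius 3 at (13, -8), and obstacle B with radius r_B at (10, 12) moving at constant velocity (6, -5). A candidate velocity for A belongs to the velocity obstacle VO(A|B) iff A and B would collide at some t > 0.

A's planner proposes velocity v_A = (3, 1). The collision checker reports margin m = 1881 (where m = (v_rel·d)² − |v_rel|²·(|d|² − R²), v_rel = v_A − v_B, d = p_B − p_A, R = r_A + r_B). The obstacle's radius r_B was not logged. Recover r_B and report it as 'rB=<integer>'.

m = 1881
d = (-3, 20);  v_rel = (-3, 6),  |v_rel|² = 45
v_rel×d = (-3)·(20) − (6)·(-3) = -42
since m = R²·45 − (-42)²:  R² = (1764 + 1881) / 45 = 81
R = √81 = 9  ⇒  r_B = 9 − 3 = 6

rB=6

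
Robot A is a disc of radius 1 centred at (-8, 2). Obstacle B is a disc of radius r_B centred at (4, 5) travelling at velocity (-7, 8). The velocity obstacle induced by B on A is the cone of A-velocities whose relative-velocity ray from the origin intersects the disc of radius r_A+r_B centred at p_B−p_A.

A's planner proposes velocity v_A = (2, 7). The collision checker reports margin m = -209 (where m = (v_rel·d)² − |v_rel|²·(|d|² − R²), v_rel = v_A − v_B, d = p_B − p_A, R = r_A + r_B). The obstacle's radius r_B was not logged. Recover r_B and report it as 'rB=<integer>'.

m = -209
d = (12, 3);  v_rel = (9, -1),  |v_rel|² = 82
v_rel×d = (9)·(3) − (-1)·(12) = 39
since m = R²·82 − 39²:  R² = (1521 + -209) / 82 = 16
R = √16 = 4  ⇒  r_B = 4 − 1 = 3

rB=3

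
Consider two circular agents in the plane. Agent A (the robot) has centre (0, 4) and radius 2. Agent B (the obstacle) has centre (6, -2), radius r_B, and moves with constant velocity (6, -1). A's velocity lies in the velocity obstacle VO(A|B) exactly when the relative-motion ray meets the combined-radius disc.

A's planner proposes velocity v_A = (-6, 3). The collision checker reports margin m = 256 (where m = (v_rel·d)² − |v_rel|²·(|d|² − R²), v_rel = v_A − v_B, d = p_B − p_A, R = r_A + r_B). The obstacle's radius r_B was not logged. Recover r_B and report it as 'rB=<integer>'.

m = 256
d = (6, -6);  v_rel = (-12, 4),  |v_rel|² = 160
v_rel×d = (-12)·(-6) − (4)·(6) = 48
since m = R²·160 − 48²:  R² = (2304 + 256) / 160 = 16
R = √16 = 4  ⇒  r_B = 4 − 2 = 2

rB=2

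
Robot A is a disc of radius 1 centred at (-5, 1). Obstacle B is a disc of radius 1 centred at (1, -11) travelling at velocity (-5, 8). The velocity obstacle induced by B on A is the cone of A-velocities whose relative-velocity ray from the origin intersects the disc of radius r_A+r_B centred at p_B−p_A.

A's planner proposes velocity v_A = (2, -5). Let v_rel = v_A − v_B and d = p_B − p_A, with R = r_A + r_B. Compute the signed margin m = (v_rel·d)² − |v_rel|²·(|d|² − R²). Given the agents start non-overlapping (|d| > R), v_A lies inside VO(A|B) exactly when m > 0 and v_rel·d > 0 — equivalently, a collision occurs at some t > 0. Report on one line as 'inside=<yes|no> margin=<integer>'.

d = (6, -12),  |d|² = 180;  R = 1+1 = 2,  c = 180−2² = 176
v_rel = (7, -13),  |v_rel|² = 218;  v_rel·d = (7)·(6) + (-13)·(-12) = 198
218·t² − 396·t + 176 = 0  ⇒  m = 198² − 218·176 = 836
m = 836 > 0,  v_rel·d = 198 > 0  ⇒  inside

inside=yes margin=836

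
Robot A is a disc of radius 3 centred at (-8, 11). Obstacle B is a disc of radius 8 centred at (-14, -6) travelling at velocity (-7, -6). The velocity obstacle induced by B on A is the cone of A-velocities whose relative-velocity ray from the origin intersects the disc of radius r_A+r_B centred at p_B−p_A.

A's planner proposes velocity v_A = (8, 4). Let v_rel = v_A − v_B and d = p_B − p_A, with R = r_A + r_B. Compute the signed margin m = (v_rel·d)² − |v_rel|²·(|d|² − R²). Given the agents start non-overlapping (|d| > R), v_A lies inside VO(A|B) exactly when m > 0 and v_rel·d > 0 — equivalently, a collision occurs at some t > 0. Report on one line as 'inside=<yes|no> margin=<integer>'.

d = (-6, -17),  |d|² = 325;  R = 3+8 = 11,  c = 325−11² = 204
v_rel = (15, 10),  |v_rel|² = 325;  v_rel·d = (15)·(-6) + (10)·(-17) = -260
325·t² + 520·t + 204 = 0  ⇒  m = (-260)² − 325·204 = 1300
m = 1300 > 0,  v_rel·d = -260 < 0  ⇒  outside

inside=no margin=1300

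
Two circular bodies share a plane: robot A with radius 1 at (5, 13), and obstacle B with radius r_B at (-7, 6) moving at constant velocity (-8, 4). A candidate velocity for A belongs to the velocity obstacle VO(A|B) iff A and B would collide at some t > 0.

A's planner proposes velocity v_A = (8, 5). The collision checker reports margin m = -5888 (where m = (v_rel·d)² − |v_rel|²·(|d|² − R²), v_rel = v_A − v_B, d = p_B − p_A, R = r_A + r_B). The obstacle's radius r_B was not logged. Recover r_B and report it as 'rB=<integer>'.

m = -5888
d = (-12, -7);  v_rel = (16, 1),  |v_rel|² = 257
v_rel×d = (16)·(-7) − (1)·(-12) = -100
since m = R²·257 − (-100)²:  R² = (10000 + -5888) / 257 = 16
R = √16 = 4  ⇒  r_B = 4 − 1 = 3

rB=3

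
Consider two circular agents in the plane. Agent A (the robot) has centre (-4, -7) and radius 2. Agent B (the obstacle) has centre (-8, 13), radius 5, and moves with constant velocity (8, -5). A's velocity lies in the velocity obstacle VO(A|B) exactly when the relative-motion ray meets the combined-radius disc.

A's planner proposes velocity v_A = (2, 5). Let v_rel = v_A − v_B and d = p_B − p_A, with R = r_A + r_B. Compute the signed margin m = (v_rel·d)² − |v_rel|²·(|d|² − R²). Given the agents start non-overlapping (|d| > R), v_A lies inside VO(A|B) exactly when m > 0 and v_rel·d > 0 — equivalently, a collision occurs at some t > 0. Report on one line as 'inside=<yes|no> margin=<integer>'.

d = (-4, 20),  |d|² = 416;  R = 2+5 = 7,  c = 416−7² = 367
v_rel = (-6, 10),  |v_rel|² = 136;  v_rel·d = (-6)·(-4) + (10)·(20) = 224
136·t² − 448·t + 367 = 0  ⇒  m = 224² − 136·367 = 264
m = 264 > 0,  v_rel·d = 224 > 0  ⇒  inside

inside=yes margin=264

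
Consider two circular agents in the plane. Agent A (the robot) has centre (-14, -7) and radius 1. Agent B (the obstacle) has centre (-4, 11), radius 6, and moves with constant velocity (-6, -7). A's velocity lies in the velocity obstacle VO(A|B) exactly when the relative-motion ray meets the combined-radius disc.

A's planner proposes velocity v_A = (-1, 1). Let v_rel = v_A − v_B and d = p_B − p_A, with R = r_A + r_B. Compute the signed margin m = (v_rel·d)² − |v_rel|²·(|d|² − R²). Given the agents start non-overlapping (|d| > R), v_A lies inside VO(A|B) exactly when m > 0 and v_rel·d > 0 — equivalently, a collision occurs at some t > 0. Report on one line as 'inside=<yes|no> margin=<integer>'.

d = (10, 18),  |d|² = 424;  R = 1+6 = 7,  c = 424−7² = 375
v_rel = (5, 8),  |v_rel|² = 89;  v_rel·d = (5)·(10) + (8)·(18) = 194
89·t² − 388·t + 375 = 0  ⇒  m = 194² − 89·375 = 4261
m = 4261 > 0,  v_rel·d = 194 > 0  ⇒  inside

inside=yes margin=4261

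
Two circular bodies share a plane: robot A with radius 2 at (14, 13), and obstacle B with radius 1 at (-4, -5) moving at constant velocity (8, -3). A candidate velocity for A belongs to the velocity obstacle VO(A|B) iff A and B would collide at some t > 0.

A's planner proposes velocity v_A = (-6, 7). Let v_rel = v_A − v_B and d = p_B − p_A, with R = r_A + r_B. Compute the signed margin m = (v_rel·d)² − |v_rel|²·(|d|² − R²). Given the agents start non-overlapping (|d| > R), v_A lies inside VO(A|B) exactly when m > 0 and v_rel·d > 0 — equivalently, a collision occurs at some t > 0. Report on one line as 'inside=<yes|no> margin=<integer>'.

d = (-18, -18),  |d|² = 648;  R = 2+1 = 3,  c = 648−3² = 639
v_rel = (-14, 10),  |v_rel|² = 296;  v_rel·d = (-14)·(-18) + (10)·(-18) = 72
296·t² − 144·t + 639 = 0  ⇒  m = 72² − 296·639 = -183960
m = -183960 < 0,  v_rel·d = 72 > 0  ⇒  outside

inside=no margin=-183960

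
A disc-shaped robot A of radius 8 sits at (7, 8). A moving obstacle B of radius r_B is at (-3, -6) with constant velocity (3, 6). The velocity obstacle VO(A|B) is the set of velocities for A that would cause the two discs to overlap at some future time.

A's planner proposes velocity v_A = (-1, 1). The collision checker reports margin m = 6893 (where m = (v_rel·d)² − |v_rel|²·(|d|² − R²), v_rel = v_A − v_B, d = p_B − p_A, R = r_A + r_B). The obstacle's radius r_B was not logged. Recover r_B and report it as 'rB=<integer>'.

m = 6893
d = (-10, -14);  v_rel = (-4, -5),  |v_rel|² = 41
v_rel×d = (-4)·(-14) − (-5)·(-10) = 6
since m = R²·41 − 6²:  R² = (36 + 6893) / 41 = 169
R = √169 = 13  ⇒  r_B = 13 − 8 = 5

rB=5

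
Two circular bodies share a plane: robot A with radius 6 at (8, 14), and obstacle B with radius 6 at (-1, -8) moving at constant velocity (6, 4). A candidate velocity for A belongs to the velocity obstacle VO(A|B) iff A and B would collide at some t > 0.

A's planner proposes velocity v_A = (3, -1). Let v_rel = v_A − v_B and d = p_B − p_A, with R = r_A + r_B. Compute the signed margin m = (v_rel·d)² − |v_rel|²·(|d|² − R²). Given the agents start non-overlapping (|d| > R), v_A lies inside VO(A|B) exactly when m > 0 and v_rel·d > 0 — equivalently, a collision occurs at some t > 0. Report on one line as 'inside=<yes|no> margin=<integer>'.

d = (-9, -22),  |d|² = 565;  R = 6+6 = 12,  c = 565−12² = 421
v_rel = (-3, -5),  |v_rel|² = 34;  v_rel·d = (-3)·(-9) + (-5)·(-22) = 137
34·t² − 274·t + 421 = 0  ⇒  m = 137² − 34·421 = 4455
m = 4455 > 0,  v_rel·d = 137 > 0  ⇒  inside

inside=yes margin=4455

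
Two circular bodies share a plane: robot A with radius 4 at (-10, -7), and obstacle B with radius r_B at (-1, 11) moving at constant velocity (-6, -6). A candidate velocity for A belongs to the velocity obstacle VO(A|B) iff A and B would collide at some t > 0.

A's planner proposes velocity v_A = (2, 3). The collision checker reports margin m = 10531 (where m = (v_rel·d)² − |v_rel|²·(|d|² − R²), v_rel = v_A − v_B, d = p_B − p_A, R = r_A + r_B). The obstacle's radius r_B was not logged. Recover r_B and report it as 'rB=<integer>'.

m = 10531
d = (9, 18);  v_rel = (8, 9),  |v_rel|² = 145
v_rel×d = (8)·(18) − (9)·(9) = 63
since m = R²·145 − 63²:  R² = (3969 + 10531) / 145 = 100
R = √100 = 10  ⇒  r_B = 10 − 4 = 6

rB=6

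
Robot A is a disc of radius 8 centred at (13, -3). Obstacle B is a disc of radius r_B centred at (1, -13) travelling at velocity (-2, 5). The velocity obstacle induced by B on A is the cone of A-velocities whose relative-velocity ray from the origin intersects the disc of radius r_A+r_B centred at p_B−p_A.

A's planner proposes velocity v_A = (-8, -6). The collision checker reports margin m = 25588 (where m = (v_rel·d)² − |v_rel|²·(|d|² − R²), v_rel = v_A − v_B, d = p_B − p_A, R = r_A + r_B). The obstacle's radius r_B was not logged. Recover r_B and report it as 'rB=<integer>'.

m = 25588
d = (-12, -10);  v_rel = (-6, -11),  |v_rel|² = 157
v_rel×d = (-6)·(-10) − (-11)·(-12) = -72
since m = R²·157 − (-72)²:  R² = (5184 + 25588) / 157 = 196
R = √196 = 14  ⇒  r_B = 14 − 8 = 6

rB=6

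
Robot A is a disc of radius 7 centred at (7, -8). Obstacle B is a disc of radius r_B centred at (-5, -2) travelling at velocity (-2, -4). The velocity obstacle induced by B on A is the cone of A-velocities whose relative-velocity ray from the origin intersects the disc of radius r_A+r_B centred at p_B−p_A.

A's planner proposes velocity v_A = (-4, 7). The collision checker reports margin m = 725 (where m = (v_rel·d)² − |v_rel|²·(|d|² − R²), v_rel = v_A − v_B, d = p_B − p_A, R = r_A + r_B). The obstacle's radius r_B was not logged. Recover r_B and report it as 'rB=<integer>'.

m = 725
d = (-12, 6);  v_rel = (-2, 11),  |v_rel|² = 125
v_rel×d = (-2)·(6) − (11)·(-12) = 120
since m = R²·125 − 120²:  R² = (14400 + 725) / 125 = 121
R = √121 = 11  ⇒  r_B = 11 − 7 = 4

rB=4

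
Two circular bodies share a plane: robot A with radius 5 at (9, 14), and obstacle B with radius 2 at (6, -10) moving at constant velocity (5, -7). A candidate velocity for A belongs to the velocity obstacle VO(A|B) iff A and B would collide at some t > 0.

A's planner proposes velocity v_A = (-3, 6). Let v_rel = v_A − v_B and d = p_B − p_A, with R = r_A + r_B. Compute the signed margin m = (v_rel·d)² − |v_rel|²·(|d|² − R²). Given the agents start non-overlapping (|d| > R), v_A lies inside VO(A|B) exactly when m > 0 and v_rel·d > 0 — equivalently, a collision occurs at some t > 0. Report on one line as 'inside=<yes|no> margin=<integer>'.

d = (-3, -24),  |d|² = 585;  R = 5+2 = 7,  c = 585−7² = 536
v_rel = (-8, 13),  |v_rel|² = 233;  v_rel·d = (-8)·(-3) + (13)·(-24) = -288
233·t² + 576·t + 536 = 0  ⇒  m = (-288)² − 233·536 = -41944
m = -41944 < 0,  v_rel·d = -288 < 0  ⇒  outside

inside=no margin=-41944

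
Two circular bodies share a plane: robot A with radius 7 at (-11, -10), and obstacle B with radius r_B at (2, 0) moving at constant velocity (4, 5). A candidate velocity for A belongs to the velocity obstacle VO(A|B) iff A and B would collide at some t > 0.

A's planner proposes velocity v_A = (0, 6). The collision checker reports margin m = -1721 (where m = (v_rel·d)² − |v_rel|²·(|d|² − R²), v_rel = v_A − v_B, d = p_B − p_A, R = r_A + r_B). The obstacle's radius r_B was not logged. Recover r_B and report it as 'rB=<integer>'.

m = -1721
d = (13, 10);  v_rel = (-4, 1),  |v_rel|² = 17
v_rel×d = (-4)·(10) − (1)·(13) = -53
since m = R²·17 − (-53)²:  R² = (2809 + -1721) / 17 = 64
R = √64 = 8  ⇒  r_B = 8 − 7 = 1

rB=1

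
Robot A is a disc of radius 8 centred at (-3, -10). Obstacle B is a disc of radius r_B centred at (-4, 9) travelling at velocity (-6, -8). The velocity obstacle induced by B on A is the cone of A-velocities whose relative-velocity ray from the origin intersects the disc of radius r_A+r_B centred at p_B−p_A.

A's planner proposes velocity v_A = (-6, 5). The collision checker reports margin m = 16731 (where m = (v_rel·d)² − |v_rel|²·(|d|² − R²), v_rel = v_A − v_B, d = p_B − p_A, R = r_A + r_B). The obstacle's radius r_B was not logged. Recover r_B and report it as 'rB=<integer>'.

m = 16731
d = (-1, 19);  v_rel = (0, 13),  |v_rel|² = 169
v_rel×d = (0)·(19) − (13)·(-1) = 13
since m = R²·169 − 13²:  R² = (169 + 16731) / 169 = 100
R = √100 = 10  ⇒  r_B = 10 − 8 = 2

rB=2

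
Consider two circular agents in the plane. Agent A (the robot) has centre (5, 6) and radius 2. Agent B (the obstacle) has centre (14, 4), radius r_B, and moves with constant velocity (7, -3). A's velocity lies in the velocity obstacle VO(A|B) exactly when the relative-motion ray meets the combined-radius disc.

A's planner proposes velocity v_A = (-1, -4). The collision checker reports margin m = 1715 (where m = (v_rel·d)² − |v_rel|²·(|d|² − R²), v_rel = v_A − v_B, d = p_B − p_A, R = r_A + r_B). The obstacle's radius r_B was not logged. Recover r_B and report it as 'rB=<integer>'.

m = 1715
d = (9, -2);  v_rel = (-8, -1),  |v_rel|² = 65
v_rel×d = (-8)·(-2) − (-1)·(9) = 25
since m = R²·65 − 25²:  R² = (625 + 1715) / 65 = 36
R = √36 = 6  ⇒  r_B = 6 − 2 = 4

rB=4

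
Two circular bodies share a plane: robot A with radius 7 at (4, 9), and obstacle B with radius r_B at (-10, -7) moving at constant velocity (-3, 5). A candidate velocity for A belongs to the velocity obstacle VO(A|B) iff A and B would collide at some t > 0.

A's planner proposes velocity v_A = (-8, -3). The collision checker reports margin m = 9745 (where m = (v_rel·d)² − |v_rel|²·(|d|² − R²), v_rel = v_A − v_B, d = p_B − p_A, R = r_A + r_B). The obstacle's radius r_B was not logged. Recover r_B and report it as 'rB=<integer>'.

m = 9745
d = (-14, -16);  v_rel = (-5, -8),  |v_rel|² = 89
v_rel×d = (-5)·(-16) − (-8)·(-14) = -32
since m = R²·89 − (-32)²:  R² = (1024 + 9745) / 89 = 121
R = √121 = 11  ⇒  r_B = 11 − 7 = 4

rB=4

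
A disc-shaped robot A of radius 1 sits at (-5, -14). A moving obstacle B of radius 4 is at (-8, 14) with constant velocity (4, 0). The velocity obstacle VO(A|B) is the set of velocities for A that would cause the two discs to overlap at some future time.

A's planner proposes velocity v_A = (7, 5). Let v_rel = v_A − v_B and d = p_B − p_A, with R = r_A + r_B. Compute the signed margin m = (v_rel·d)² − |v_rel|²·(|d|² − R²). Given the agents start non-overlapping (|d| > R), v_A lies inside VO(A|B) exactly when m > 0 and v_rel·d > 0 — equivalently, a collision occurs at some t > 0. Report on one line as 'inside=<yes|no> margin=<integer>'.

d = (-3, 28),  |d|² = 793;  R = 1+4 = 5,  c = 793−5² = 768
v_rel = (3, 5),  |v_rel|² = 34;  v_rel·d = (3)·(-3) + (5)·(28) = 131
34·t² − 262·t + 768 = 0  ⇒  m = 131² − 34·768 = -8951
m = -8951 < 0,  v_rel·d = 131 > 0  ⇒  outside

inside=no margin=-8951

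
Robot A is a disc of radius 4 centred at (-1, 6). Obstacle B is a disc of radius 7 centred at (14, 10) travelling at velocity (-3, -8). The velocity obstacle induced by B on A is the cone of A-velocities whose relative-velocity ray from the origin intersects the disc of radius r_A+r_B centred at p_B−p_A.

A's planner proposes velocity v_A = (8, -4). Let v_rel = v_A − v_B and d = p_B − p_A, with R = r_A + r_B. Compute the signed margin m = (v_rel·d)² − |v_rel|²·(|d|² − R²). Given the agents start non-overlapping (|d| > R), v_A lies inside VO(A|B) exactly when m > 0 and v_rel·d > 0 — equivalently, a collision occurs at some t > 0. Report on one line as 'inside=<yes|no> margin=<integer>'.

d = (15, 4),  |d|² = 241;  R = 4+7 = 11,  c = 241−11² = 120
v_rel = (11, 4),  |v_rel|² = 137;  v_rel·d = (11)·(15) + (4)·(4) = 181
137·t² − 362·t + 120 = 0  ⇒  m = 181² − 137·120 = 16321
m = 16321 > 0,  v_rel·d = 181 > 0  ⇒  inside

inside=yes margin=16321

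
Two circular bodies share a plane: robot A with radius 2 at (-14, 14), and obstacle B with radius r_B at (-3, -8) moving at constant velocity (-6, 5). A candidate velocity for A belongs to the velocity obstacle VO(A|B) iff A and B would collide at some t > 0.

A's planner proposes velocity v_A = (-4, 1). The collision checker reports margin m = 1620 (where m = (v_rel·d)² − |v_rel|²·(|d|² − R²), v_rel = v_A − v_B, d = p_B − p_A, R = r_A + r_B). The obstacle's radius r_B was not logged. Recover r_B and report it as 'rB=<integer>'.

m = 1620
d = (11, -22);  v_rel = (2, -4),  |v_rel|² = 20
v_rel×d = (2)·(-22) − (-4)·(11) = 0
since m = R²·20 − 0²:  R² = (0 + 1620) / 20 = 81
R = √81 = 9  ⇒  r_B = 9 − 2 = 7

rB=7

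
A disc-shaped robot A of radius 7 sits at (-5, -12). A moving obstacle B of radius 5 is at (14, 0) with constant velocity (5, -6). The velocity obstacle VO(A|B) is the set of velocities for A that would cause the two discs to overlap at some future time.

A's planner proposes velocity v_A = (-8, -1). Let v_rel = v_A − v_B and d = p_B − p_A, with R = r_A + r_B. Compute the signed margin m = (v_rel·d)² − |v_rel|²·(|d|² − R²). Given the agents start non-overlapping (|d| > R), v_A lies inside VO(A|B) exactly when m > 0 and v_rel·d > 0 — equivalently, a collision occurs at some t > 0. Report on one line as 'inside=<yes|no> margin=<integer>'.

d = (19, 12),  |d|² = 505;  R = 7+5 = 12,  c = 505−12² = 361
v_rel = (-13, 5),  |v_rel|² = 194;  v_rel·d = (-13)·(19) + (5)·(12) = -187
194·t² + 374·t + 361 = 0  ⇒  m = (-187)² − 194·361 = -35065
m = -35065 < 0,  v_rel·d = -187 < 0  ⇒  outside

inside=no margin=-35065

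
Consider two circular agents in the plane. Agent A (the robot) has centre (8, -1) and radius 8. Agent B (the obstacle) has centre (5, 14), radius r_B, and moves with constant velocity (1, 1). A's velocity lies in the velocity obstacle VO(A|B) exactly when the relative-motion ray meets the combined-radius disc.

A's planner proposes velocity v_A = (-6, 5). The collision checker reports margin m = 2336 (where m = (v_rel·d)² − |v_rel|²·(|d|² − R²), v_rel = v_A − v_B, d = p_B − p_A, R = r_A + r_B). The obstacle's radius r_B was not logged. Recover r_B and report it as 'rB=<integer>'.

m = 2336
d = (-3, 15);  v_rel = (-7, 4),  |v_rel|² = 65
v_rel×d = (-7)·(15) − (4)·(-3) = -93
since m = R²·65 − (-93)²:  R² = (8649 + 2336) / 65 = 169
R = √169 = 13  ⇒  r_B = 13 − 8 = 5

rB=5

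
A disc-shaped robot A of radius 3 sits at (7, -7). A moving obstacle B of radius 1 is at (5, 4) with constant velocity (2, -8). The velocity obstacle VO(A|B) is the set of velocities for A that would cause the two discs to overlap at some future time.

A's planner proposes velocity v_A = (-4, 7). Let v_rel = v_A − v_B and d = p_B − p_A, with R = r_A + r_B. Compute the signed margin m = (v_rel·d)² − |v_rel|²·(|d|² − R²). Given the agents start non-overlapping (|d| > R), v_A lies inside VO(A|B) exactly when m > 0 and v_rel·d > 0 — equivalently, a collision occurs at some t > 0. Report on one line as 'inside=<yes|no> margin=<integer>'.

d = (-2, 11),  |d|² = 125;  R = 3+1 = 4,  c = 125−4² = 109
v_rel = (-6, 15),  |v_rel|² = 261;  v_rel·d = (-6)·(-2) + (15)·(11) = 177
261·t² − 354·t + 109 = 0  ⇒  m = 177² − 261·109 = 2880
m = 2880 > 0,  v_rel·d = 177 > 0  ⇒  inside

inside=yes margin=2880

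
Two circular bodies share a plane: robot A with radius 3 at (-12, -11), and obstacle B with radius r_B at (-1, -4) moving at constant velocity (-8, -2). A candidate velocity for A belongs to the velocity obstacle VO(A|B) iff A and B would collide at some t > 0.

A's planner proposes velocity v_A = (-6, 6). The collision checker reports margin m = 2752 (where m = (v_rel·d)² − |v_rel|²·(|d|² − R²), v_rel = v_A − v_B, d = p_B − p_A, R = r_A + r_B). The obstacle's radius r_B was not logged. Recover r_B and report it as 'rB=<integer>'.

m = 2752
d = (11, 7);  v_rel = (2, 8),  |v_rel|² = 68
v_rel×d = (2)·(7) − (8)·(11) = -74
since m = R²·68 − (-74)²:  R² = (5476 + 2752) / 68 = 121
R = √121 = 11  ⇒  r_B = 11 − 3 = 8

rB=8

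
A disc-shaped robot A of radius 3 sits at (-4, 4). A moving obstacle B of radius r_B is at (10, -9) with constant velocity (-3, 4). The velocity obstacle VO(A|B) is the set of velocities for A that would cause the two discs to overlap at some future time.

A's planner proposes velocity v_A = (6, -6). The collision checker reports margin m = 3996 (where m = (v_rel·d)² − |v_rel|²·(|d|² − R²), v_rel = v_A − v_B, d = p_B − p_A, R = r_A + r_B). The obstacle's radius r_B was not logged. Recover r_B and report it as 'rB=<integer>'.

m = 3996
d = (14, -13);  v_rel = (9, -10),  |v_rel|² = 181
v_rel×d = (9)·(-13) − (-10)·(14) = 23
since m = R²·181 − 23²:  R² = (529 + 3996) / 181 = 25
R = √25 = 5  ⇒  r_B = 5 − 3 = 2

rB=2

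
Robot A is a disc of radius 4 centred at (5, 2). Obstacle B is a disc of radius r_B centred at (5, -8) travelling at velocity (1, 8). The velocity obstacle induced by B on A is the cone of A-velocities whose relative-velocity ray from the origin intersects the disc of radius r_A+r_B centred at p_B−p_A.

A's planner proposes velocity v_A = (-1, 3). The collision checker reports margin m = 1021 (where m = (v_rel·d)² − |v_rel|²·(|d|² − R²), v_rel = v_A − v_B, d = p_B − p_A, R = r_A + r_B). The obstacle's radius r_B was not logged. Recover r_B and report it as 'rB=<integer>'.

m = 1021
d = (0, -10);  v_rel = (-2, -5),  |v_rel|² = 29
v_rel×d = (-2)·(-10) − (-5)·(0) = 20
since m = R²·29 − 20²:  R² = (400 + 1021) / 29 = 49
R = √49 = 7  ⇒  r_B = 7 − 4 = 3

rB=3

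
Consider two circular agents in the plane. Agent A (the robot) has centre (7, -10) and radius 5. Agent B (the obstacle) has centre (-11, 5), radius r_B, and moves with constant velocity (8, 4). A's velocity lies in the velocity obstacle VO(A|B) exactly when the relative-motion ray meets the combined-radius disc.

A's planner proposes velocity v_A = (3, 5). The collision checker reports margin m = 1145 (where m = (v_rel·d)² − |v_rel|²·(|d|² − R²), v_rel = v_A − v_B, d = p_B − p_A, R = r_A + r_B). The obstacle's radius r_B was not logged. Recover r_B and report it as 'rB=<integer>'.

m = 1145
d = (-18, 15);  v_rel = (-5, 1),  |v_rel|² = 26
v_rel×d = (-5)·(15) − (1)·(-18) = -57
since m = R²·26 − (-57)²:  R² = (3249 + 1145) / 26 = 169
R = √169 = 13  ⇒  r_B = 13 − 5 = 8

rB=8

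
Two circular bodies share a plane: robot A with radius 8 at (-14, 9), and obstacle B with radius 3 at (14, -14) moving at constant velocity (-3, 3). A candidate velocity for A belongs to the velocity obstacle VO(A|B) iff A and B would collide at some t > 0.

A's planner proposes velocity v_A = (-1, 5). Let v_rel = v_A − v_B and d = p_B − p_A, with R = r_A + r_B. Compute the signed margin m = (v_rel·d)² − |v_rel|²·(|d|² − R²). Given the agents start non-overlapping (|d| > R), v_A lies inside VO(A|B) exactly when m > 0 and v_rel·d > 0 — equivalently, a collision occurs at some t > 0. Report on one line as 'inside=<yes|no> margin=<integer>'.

d = (28, -23),  |d|² = 1313;  R = 8+3 = 11,  c = 1313−11² = 1192
v_rel = (2, 2),  |v_rel|² = 8;  v_rel·d = (2)·(28) + (2)·(-23) = 10
8·t² − 20·t + 1192 = 0  ⇒  m = 10² − 8·1192 = -9436
m = -9436 < 0,  v_rel·d = 10 > 0  ⇒  outside

inside=no margin=-9436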